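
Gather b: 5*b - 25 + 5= 5*b - 20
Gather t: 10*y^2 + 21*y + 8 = 10*y^2 + 21*y + 8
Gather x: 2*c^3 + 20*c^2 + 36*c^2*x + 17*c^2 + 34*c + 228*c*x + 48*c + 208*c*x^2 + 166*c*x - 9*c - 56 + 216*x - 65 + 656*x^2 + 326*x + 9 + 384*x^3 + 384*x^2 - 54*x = 2*c^3 + 37*c^2 + 73*c + 384*x^3 + x^2*(208*c + 1040) + x*(36*c^2 + 394*c + 488) - 112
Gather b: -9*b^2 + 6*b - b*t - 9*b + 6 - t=-9*b^2 + b*(-t - 3) - t + 6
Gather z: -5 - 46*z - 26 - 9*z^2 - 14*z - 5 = -9*z^2 - 60*z - 36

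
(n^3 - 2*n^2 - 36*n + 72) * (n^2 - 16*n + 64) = n^5 - 18*n^4 + 60*n^3 + 520*n^2 - 3456*n + 4608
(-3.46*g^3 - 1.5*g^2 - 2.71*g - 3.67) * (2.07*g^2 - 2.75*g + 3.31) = -7.1622*g^5 + 6.41*g^4 - 12.9373*g^3 - 5.1094*g^2 + 1.1224*g - 12.1477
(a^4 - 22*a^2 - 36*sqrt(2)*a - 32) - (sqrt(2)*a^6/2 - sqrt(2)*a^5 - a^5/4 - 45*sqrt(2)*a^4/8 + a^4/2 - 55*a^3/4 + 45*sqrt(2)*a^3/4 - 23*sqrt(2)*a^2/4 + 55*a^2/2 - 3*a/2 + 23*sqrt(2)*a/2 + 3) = -sqrt(2)*a^6/2 + a^5/4 + sqrt(2)*a^5 + a^4/2 + 45*sqrt(2)*a^4/8 - 45*sqrt(2)*a^3/4 + 55*a^3/4 - 99*a^2/2 + 23*sqrt(2)*a^2/4 - 95*sqrt(2)*a/2 + 3*a/2 - 35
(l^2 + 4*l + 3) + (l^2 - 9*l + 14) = 2*l^2 - 5*l + 17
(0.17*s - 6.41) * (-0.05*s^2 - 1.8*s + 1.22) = -0.0085*s^3 + 0.0145*s^2 + 11.7454*s - 7.8202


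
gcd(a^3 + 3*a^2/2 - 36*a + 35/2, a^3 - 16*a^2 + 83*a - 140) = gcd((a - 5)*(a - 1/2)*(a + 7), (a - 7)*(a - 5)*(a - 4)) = a - 5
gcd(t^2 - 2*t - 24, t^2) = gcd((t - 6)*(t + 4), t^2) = 1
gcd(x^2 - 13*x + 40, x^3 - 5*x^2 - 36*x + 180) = x - 5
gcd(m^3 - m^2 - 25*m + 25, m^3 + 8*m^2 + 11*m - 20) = m^2 + 4*m - 5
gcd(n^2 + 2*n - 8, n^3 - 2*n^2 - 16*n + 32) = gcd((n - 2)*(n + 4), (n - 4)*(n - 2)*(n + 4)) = n^2 + 2*n - 8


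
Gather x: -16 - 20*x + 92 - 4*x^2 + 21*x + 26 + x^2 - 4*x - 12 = -3*x^2 - 3*x + 90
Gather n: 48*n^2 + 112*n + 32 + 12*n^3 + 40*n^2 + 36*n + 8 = 12*n^3 + 88*n^2 + 148*n + 40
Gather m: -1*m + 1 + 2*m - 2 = m - 1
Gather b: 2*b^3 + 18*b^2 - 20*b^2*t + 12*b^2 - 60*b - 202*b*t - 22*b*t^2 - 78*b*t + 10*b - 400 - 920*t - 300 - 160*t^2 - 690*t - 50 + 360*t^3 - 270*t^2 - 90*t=2*b^3 + b^2*(30 - 20*t) + b*(-22*t^2 - 280*t - 50) + 360*t^3 - 430*t^2 - 1700*t - 750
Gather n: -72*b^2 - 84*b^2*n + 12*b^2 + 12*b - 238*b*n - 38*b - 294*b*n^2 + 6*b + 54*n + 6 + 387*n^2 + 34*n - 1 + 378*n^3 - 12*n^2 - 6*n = -60*b^2 - 20*b + 378*n^3 + n^2*(375 - 294*b) + n*(-84*b^2 - 238*b + 82) + 5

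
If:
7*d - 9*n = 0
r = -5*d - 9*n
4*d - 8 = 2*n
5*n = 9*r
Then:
No Solution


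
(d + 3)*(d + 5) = d^2 + 8*d + 15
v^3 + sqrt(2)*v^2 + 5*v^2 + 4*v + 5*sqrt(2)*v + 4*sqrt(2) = (v + 1)*(v + 4)*(v + sqrt(2))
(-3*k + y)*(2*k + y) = -6*k^2 - k*y + y^2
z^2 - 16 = (z - 4)*(z + 4)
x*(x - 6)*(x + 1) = x^3 - 5*x^2 - 6*x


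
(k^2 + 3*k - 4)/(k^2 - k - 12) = (-k^2 - 3*k + 4)/(-k^2 + k + 12)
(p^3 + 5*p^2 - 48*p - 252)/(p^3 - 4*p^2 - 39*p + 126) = (p + 6)/(p - 3)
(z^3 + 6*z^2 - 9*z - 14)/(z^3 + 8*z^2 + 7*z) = (z - 2)/z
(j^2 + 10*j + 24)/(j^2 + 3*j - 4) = (j + 6)/(j - 1)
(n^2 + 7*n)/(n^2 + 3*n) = (n + 7)/(n + 3)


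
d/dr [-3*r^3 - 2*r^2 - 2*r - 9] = -9*r^2 - 4*r - 2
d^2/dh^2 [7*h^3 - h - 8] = 42*h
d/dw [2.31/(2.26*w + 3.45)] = -5.2206/(2.26*w + 3.45)^2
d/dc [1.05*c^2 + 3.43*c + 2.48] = 2.1*c + 3.43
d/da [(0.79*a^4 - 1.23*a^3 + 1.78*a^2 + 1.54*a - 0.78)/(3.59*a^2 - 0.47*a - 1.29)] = (5.6722*a^5 - 5.5296*a^4 - 2.9202*a^3 - 1.6051*a^2 + 1.008*a - 2.3532)/(12.8881*a^4 - 3.3746*a^3 - 9.0413*a^2 + 1.2126*a + 1.6641)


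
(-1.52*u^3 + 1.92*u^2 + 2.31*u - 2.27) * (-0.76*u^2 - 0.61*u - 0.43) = 1.1552*u^5 - 0.532*u^4 - 2.2732*u^3 - 0.5095*u^2 + 0.3914*u + 0.9761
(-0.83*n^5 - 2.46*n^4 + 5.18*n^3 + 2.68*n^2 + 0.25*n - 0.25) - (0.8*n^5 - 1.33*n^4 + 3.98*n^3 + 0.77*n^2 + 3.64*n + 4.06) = -1.63*n^5 - 1.13*n^4 + 1.2*n^3 + 1.91*n^2 - 3.39*n - 4.31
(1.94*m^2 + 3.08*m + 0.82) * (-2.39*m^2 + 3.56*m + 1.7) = -4.6366*m^4 - 0.454800000000001*m^3 + 12.303*m^2 + 8.1552*m + 1.394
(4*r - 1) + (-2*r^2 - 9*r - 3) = -2*r^2 - 5*r - 4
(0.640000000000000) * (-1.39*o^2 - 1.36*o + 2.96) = -0.8896*o^2 - 0.8704*o + 1.8944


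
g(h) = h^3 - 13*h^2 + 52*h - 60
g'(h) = 3*h^2 - 26*h + 52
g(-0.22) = -72.08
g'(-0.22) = 57.87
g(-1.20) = -142.85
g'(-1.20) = 87.52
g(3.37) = 5.87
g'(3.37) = -1.55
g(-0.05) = -62.63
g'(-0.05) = 53.31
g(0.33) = -44.22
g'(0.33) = 43.75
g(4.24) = 3.00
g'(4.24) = -4.31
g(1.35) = -11.03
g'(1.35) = 22.37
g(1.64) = -5.27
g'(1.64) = 17.43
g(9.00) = 84.00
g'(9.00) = 61.00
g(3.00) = 6.00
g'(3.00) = 1.00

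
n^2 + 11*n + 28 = (n + 4)*(n + 7)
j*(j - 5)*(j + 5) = j^3 - 25*j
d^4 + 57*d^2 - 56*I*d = d*(d - 7*I)*(d - I)*(d + 8*I)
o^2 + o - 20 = (o - 4)*(o + 5)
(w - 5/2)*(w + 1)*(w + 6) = w^3 + 9*w^2/2 - 23*w/2 - 15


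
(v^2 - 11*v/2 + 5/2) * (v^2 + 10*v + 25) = v^4 + 9*v^3/2 - 55*v^2/2 - 225*v/2 + 125/2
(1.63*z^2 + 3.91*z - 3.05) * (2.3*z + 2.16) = 3.749*z^3 + 12.5138*z^2 + 1.4306*z - 6.588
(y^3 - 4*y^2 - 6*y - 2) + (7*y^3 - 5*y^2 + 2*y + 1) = 8*y^3 - 9*y^2 - 4*y - 1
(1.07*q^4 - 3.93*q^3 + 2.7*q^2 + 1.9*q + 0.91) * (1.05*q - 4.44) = 1.1235*q^5 - 8.8773*q^4 + 20.2842*q^3 - 9.993*q^2 - 7.4805*q - 4.0404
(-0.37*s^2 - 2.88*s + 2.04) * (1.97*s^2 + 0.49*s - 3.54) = -0.7289*s^4 - 5.8549*s^3 + 3.9174*s^2 + 11.1948*s - 7.2216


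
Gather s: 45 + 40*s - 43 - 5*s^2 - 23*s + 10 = -5*s^2 + 17*s + 12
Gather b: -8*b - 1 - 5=-8*b - 6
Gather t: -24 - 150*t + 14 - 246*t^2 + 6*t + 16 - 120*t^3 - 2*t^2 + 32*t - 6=-120*t^3 - 248*t^2 - 112*t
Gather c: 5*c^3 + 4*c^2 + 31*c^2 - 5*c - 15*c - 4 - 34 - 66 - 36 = 5*c^3 + 35*c^2 - 20*c - 140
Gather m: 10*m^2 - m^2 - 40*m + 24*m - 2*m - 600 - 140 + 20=9*m^2 - 18*m - 720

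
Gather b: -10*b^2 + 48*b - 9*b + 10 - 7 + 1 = -10*b^2 + 39*b + 4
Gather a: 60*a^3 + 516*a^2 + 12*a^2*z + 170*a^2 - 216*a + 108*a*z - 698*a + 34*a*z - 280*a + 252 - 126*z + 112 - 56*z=60*a^3 + a^2*(12*z + 686) + a*(142*z - 1194) - 182*z + 364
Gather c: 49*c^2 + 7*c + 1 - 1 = 49*c^2 + 7*c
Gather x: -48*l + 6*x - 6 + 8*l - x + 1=-40*l + 5*x - 5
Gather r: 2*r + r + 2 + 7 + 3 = 3*r + 12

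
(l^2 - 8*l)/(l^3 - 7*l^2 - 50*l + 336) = l/(l^2 + l - 42)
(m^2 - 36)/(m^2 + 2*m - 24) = (m - 6)/(m - 4)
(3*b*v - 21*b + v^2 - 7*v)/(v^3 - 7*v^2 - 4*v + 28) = (3*b + v)/(v^2 - 4)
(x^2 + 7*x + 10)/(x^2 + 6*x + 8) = (x + 5)/(x + 4)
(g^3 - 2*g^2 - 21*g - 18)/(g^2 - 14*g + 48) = (g^2 + 4*g + 3)/(g - 8)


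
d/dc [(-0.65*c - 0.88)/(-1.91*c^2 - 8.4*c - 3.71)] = (1.2415*c^2 + 5.46*c - (0.65*c + 0.88)*(3.82*c + 8.4) + 2.4115)/(1.91*c^2 + 8.4*c + 3.71)^2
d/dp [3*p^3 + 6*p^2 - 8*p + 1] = 9*p^2 + 12*p - 8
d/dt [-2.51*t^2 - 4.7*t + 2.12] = -5.02*t - 4.7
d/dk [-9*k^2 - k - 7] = -18*k - 1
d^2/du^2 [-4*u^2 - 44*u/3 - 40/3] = -8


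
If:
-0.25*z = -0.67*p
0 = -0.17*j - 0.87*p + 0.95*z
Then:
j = 3.67866549604917*z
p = 0.373134328358209*z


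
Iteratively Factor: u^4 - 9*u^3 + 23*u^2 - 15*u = (u)*(u^3 - 9*u^2 + 23*u - 15) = u*(u - 3)*(u^2 - 6*u + 5) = u*(u - 5)*(u - 3)*(u - 1)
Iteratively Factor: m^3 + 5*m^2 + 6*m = (m + 2)*(m^2 + 3*m) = (m + 2)*(m + 3)*(m)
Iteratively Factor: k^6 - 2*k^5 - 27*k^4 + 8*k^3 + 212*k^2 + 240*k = (k - 5)*(k^5 + 3*k^4 - 12*k^3 - 52*k^2 - 48*k) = k*(k - 5)*(k^4 + 3*k^3 - 12*k^2 - 52*k - 48) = k*(k - 5)*(k + 2)*(k^3 + k^2 - 14*k - 24) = k*(k - 5)*(k + 2)^2*(k^2 - k - 12) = k*(k - 5)*(k - 4)*(k + 2)^2*(k + 3)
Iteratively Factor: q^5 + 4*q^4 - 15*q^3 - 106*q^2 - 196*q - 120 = (q + 2)*(q^4 + 2*q^3 - 19*q^2 - 68*q - 60) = (q + 2)*(q + 3)*(q^3 - q^2 - 16*q - 20) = (q + 2)^2*(q + 3)*(q^2 - 3*q - 10) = (q - 5)*(q + 2)^2*(q + 3)*(q + 2)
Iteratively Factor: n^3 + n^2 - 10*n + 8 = (n - 2)*(n^2 + 3*n - 4) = (n - 2)*(n + 4)*(n - 1)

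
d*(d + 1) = d^2 + d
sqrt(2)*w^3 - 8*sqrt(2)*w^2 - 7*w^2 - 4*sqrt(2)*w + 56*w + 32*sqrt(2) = (w - 8)*(w - 4*sqrt(2))*(sqrt(2)*w + 1)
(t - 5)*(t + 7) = t^2 + 2*t - 35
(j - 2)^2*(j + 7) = j^3 + 3*j^2 - 24*j + 28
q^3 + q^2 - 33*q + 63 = (q - 3)^2*(q + 7)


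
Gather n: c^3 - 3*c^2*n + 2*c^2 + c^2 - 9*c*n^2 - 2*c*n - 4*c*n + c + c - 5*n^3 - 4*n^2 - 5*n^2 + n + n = c^3 + 3*c^2 + 2*c - 5*n^3 + n^2*(-9*c - 9) + n*(-3*c^2 - 6*c + 2)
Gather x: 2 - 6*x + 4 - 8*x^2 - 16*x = -8*x^2 - 22*x + 6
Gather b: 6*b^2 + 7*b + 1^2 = 6*b^2 + 7*b + 1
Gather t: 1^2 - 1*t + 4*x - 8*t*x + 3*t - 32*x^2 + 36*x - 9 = t*(2 - 8*x) - 32*x^2 + 40*x - 8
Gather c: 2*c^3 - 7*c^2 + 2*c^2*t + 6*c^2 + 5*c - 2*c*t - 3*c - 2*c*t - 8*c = 2*c^3 + c^2*(2*t - 1) + c*(-4*t - 6)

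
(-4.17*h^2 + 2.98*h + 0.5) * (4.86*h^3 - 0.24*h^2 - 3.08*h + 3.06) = -20.2662*h^5 + 15.4836*h^4 + 14.5584*h^3 - 22.0586*h^2 + 7.5788*h + 1.53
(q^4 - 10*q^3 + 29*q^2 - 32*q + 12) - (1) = q^4 - 10*q^3 + 29*q^2 - 32*q + 11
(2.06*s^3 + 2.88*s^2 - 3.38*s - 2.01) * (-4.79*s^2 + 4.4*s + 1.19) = -9.8674*s^5 - 4.7312*s^4 + 31.3136*s^3 - 1.8169*s^2 - 12.8662*s - 2.3919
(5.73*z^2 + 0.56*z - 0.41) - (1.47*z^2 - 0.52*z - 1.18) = 4.26*z^2 + 1.08*z + 0.77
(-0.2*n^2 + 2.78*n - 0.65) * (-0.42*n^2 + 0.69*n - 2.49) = 0.084*n^4 - 1.3056*n^3 + 2.6892*n^2 - 7.3707*n + 1.6185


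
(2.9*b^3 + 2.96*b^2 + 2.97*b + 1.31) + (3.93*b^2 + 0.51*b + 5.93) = 2.9*b^3 + 6.89*b^2 + 3.48*b + 7.24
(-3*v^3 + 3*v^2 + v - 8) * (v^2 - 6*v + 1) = -3*v^5 + 21*v^4 - 20*v^3 - 11*v^2 + 49*v - 8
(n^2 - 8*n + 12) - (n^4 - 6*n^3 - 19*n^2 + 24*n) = -n^4 + 6*n^3 + 20*n^2 - 32*n + 12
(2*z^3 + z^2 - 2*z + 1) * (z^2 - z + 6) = 2*z^5 - z^4 + 9*z^3 + 9*z^2 - 13*z + 6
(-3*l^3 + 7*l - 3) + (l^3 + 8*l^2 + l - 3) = -2*l^3 + 8*l^2 + 8*l - 6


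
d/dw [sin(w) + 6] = cos(w)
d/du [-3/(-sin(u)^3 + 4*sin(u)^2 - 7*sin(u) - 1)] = 3*(-3*sin(u)^2 + 8*sin(u) - 7)*cos(u)/(sin(u)^3 - 4*sin(u)^2 + 7*sin(u) + 1)^2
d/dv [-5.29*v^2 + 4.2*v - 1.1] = 4.2 - 10.58*v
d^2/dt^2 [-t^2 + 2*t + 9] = -2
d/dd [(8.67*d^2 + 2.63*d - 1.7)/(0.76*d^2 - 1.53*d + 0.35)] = (-15.2639*d^2 + 8.653*d - 1.6805)/(0.5776*d^4 - 2.3256*d^3 + 2.8729*d^2 - 1.071*d + 0.1225)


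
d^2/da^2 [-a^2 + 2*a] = -2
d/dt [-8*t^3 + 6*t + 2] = 6 - 24*t^2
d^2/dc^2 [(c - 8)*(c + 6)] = 2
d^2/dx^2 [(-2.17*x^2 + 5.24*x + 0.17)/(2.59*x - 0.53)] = (15.447544 - 1.4210854715202e-14*x)/(17.373979*x^3 - 10.665879*x^2 + 2.182593*x - 0.148877)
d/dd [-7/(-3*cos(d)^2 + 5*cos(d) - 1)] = 7*(6*cos(d) - 5)*sin(d)/(3*cos(d)^2 - 5*cos(d) + 1)^2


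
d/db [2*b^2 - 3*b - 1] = 4*b - 3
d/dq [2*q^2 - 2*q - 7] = 4*q - 2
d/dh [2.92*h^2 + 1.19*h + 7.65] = 5.84*h + 1.19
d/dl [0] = 0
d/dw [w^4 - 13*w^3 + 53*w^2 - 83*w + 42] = 4*w^3 - 39*w^2 + 106*w - 83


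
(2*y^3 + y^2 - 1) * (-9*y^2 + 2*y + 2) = -18*y^5 - 5*y^4 + 6*y^3 + 11*y^2 - 2*y - 2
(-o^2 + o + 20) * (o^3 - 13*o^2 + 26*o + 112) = -o^5 + 14*o^4 - 19*o^3 - 346*o^2 + 632*o + 2240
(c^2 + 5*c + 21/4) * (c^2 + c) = c^4 + 6*c^3 + 41*c^2/4 + 21*c/4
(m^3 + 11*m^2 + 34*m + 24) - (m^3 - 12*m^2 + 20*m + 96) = 23*m^2 + 14*m - 72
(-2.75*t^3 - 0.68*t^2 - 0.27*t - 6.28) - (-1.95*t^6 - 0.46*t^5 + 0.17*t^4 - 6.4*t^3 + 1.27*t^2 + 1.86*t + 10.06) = 1.95*t^6 + 0.46*t^5 - 0.17*t^4 + 3.65*t^3 - 1.95*t^2 - 2.13*t - 16.34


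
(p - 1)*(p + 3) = p^2 + 2*p - 3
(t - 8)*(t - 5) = t^2 - 13*t + 40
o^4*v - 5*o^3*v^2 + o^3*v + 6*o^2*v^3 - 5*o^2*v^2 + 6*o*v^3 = o*(o - 3*v)*(o - 2*v)*(o*v + v)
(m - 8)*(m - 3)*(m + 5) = m^3 - 6*m^2 - 31*m + 120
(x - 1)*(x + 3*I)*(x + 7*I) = x^3 - x^2 + 10*I*x^2 - 21*x - 10*I*x + 21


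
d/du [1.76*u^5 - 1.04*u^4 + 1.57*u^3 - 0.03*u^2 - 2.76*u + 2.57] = 8.8*u^4 - 4.16*u^3 + 4.71*u^2 - 0.06*u - 2.76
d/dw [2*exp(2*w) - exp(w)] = (4*exp(w) - 1)*exp(w)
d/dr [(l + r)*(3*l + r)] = 4*l + 2*r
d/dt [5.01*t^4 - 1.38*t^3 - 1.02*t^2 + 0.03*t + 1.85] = 20.04*t^3 - 4.14*t^2 - 2.04*t + 0.03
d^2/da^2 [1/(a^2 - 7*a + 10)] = 2*(-a^2 + 7*a + (2*a - 7)^2 - 10)/(a^2 - 7*a + 10)^3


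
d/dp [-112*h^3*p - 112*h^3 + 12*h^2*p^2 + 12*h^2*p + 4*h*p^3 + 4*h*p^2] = 4*h*(-28*h^2 + 6*h*p + 3*h + 3*p^2 + 2*p)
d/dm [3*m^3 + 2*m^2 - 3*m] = 9*m^2 + 4*m - 3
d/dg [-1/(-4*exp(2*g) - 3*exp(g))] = (-8*exp(g) - 3)*exp(-g)/(4*exp(g) + 3)^2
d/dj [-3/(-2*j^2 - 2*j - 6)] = 3*(-2*j - 1)/(2*(j^2 + j + 3)^2)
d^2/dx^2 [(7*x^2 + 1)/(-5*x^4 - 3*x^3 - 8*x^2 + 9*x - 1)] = 2*(-525*x^8 - 315*x^7 - 33*x^6 - 2115*x^5 - 561*x^4 - 459*x^3 + 87*x^2 + 225*x - 80)/(125*x^12 + 225*x^11 + 735*x^10 + 72*x^9 + 441*x^8 - 1737*x^7 + 698*x^6 - 1125*x^5 + 1989*x^4 - 1152*x^3 + 267*x^2 - 27*x + 1)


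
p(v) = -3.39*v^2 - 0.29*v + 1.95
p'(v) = -6.78*v - 0.29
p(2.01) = -12.33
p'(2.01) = -13.92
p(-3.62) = -41.42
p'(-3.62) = 24.25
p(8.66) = -254.80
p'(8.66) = -59.00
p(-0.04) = 1.96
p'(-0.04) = -0.02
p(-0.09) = 1.95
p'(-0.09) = 0.32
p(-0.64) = 0.75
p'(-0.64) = 4.05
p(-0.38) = 1.57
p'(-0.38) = 2.29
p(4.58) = -70.49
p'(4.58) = -31.34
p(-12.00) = -482.73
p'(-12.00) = 81.07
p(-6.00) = -118.35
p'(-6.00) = 40.39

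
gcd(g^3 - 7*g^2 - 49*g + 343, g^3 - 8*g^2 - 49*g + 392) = g^2 - 49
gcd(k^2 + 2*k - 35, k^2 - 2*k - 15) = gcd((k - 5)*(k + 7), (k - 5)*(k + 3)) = k - 5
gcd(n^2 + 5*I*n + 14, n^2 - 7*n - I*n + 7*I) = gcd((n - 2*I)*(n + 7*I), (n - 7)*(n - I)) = 1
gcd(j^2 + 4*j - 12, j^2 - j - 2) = j - 2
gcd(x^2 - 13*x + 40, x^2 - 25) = x - 5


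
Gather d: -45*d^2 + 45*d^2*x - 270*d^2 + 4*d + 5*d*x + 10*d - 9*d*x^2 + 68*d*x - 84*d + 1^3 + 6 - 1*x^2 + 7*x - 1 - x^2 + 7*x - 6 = d^2*(45*x - 315) + d*(-9*x^2 + 73*x - 70) - 2*x^2 + 14*x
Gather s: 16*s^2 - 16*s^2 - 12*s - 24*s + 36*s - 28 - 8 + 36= 0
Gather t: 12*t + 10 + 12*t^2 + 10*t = 12*t^2 + 22*t + 10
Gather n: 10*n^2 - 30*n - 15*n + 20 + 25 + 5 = 10*n^2 - 45*n + 50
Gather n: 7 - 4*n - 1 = 6 - 4*n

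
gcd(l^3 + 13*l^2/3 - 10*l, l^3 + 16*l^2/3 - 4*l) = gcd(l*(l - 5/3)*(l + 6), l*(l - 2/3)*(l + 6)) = l^2 + 6*l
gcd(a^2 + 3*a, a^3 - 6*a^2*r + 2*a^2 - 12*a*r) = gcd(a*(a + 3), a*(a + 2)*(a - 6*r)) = a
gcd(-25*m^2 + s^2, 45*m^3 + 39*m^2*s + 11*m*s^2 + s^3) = 5*m + s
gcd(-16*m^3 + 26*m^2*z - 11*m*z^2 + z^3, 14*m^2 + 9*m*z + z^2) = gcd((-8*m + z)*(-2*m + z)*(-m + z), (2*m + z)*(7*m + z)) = 1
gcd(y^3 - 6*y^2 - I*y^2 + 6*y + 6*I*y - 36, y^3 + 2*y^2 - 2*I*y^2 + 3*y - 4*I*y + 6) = y - 3*I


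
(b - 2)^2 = b^2 - 4*b + 4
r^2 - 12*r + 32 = (r - 8)*(r - 4)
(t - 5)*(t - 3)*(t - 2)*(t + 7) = t^4 - 3*t^3 - 39*t^2 + 187*t - 210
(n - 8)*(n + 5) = n^2 - 3*n - 40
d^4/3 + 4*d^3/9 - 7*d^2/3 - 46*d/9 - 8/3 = (d/3 + 1/3)*(d - 3)*(d + 4/3)*(d + 2)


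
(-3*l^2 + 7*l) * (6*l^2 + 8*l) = -18*l^4 + 18*l^3 + 56*l^2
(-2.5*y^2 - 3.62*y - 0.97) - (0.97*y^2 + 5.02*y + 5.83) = -3.47*y^2 - 8.64*y - 6.8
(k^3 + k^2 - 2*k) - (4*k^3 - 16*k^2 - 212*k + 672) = -3*k^3 + 17*k^2 + 210*k - 672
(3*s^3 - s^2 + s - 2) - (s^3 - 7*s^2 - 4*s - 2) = 2*s^3 + 6*s^2 + 5*s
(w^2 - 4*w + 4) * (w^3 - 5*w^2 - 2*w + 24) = w^5 - 9*w^4 + 22*w^3 + 12*w^2 - 104*w + 96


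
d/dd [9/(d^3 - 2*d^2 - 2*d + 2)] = 9*(-3*d^2 + 4*d + 2)/(d^3 - 2*d^2 - 2*d + 2)^2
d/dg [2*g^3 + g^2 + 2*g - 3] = 6*g^2 + 2*g + 2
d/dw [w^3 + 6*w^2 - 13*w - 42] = 3*w^2 + 12*w - 13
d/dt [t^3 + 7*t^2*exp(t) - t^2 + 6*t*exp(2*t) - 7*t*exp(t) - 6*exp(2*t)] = 7*t^2*exp(t) + 3*t^2 + 12*t*exp(2*t) + 7*t*exp(t) - 2*t - 6*exp(2*t) - 7*exp(t)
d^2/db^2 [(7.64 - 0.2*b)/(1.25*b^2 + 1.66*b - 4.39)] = (-(0.2*b - 7.64)*(2.5*b + 1.66)*(5.0*b + 3.32) + (1.5*b - 18.436)*(1.25*b^2 + 1.66*b - 4.39))/(1.25*b^2 + 1.66*b - 4.39)^3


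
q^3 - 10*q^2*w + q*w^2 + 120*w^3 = (q - 8*w)*(q - 5*w)*(q + 3*w)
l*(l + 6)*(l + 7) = l^3 + 13*l^2 + 42*l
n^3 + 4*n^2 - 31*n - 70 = (n - 5)*(n + 2)*(n + 7)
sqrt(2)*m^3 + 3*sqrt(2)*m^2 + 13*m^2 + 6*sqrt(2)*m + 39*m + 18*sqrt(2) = (m + 3)*(m + 6*sqrt(2))*(sqrt(2)*m + 1)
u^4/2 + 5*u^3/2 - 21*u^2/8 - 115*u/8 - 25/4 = (u/2 + 1)*(u - 5/2)*(u + 1/2)*(u + 5)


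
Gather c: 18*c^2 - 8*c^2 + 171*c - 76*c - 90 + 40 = 10*c^2 + 95*c - 50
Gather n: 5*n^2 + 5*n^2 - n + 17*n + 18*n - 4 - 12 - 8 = 10*n^2 + 34*n - 24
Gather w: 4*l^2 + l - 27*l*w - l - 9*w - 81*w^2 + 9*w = 4*l^2 - 27*l*w - 81*w^2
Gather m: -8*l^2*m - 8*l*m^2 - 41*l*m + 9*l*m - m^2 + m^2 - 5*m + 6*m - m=-8*l*m^2 + m*(-8*l^2 - 32*l)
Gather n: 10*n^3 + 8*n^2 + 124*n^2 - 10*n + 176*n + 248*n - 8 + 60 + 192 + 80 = 10*n^3 + 132*n^2 + 414*n + 324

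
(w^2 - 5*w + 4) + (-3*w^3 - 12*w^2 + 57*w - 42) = -3*w^3 - 11*w^2 + 52*w - 38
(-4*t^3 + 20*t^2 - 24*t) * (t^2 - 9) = -4*t^5 + 20*t^4 + 12*t^3 - 180*t^2 + 216*t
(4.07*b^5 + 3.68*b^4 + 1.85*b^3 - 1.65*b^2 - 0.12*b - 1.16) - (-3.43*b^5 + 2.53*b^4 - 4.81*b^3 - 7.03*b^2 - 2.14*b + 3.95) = 7.5*b^5 + 1.15*b^4 + 6.66*b^3 + 5.38*b^2 + 2.02*b - 5.11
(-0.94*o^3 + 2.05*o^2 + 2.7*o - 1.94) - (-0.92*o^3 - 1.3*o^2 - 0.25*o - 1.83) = -0.0199999999999999*o^3 + 3.35*o^2 + 2.95*o - 0.11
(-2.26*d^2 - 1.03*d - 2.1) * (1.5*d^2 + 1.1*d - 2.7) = -3.39*d^4 - 4.031*d^3 + 1.819*d^2 + 0.471*d + 5.67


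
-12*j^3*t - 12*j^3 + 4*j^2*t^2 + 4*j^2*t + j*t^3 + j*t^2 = (-2*j + t)*(6*j + t)*(j*t + j)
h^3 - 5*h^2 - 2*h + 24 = (h - 4)*(h - 3)*(h + 2)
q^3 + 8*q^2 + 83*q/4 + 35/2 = (q + 2)*(q + 5/2)*(q + 7/2)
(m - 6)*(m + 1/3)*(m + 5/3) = m^3 - 4*m^2 - 103*m/9 - 10/3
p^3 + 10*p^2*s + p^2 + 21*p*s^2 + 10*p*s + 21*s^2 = (p + 1)*(p + 3*s)*(p + 7*s)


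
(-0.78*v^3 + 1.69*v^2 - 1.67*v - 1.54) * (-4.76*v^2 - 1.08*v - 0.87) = 3.7128*v^5 - 7.202*v^4 + 6.8026*v^3 + 7.6637*v^2 + 3.1161*v + 1.3398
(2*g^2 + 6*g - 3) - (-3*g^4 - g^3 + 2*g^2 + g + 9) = 3*g^4 + g^3 + 5*g - 12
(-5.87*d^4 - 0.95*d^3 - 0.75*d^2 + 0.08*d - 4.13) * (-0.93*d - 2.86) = 5.4591*d^5 + 17.6717*d^4 + 3.4145*d^3 + 2.0706*d^2 + 3.6121*d + 11.8118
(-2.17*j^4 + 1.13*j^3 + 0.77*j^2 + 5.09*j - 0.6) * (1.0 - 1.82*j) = 3.9494*j^5 - 4.2266*j^4 - 0.2714*j^3 - 8.4938*j^2 + 6.182*j - 0.6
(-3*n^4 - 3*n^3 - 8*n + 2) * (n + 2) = -3*n^5 - 9*n^4 - 6*n^3 - 8*n^2 - 14*n + 4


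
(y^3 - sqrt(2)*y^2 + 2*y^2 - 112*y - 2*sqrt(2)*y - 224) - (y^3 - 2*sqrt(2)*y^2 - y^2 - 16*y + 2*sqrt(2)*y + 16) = sqrt(2)*y^2 + 3*y^2 - 96*y - 4*sqrt(2)*y - 240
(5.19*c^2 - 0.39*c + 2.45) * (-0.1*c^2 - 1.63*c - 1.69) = -0.519*c^4 - 8.4207*c^3 - 8.3804*c^2 - 3.3344*c - 4.1405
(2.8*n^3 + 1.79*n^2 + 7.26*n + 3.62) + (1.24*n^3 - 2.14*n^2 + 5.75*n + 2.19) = 4.04*n^3 - 0.35*n^2 + 13.01*n + 5.81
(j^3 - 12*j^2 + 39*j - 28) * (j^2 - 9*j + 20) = j^5 - 21*j^4 + 167*j^3 - 619*j^2 + 1032*j - 560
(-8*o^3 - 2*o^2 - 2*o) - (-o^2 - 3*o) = -8*o^3 - o^2 + o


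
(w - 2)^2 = w^2 - 4*w + 4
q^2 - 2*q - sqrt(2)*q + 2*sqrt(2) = (q - 2)*(q - sqrt(2))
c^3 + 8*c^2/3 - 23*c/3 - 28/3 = (c - 7/3)*(c + 1)*(c + 4)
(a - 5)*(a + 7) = a^2 + 2*a - 35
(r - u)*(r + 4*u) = r^2 + 3*r*u - 4*u^2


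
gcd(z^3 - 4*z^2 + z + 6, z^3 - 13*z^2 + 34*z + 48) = z + 1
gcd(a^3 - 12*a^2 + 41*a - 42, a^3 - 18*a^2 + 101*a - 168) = a^2 - 10*a + 21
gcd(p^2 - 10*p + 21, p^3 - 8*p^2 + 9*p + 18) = p - 3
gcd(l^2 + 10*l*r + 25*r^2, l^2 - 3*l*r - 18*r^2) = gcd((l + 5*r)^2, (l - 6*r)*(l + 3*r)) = 1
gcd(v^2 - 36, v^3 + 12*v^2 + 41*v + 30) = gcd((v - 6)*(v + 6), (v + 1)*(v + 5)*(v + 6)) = v + 6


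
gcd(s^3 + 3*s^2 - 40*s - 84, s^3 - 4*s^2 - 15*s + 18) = s - 6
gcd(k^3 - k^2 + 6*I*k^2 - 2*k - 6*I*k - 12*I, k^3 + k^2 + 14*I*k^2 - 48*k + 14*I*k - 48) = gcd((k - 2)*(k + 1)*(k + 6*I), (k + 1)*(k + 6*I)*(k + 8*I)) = k^2 + k*(1 + 6*I) + 6*I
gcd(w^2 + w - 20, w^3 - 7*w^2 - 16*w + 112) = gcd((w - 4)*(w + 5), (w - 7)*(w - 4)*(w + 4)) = w - 4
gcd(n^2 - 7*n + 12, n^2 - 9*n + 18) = n - 3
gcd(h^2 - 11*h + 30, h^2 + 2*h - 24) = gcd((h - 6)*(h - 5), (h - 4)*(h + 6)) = 1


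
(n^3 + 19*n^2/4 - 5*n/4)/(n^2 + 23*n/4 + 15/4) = n*(4*n - 1)/(4*n + 3)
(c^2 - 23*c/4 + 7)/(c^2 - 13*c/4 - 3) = (4*c - 7)/(4*c + 3)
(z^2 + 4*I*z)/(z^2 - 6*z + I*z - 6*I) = z*(z + 4*I)/(z^2 + z*(-6 + I) - 6*I)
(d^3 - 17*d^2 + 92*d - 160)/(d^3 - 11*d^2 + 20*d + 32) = (d - 5)/(d + 1)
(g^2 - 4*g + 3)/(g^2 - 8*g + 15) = (g - 1)/(g - 5)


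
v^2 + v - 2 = (v - 1)*(v + 2)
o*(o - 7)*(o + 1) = o^3 - 6*o^2 - 7*o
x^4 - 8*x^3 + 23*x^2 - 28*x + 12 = (x - 3)*(x - 2)^2*(x - 1)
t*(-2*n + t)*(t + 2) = -2*n*t^2 - 4*n*t + t^3 + 2*t^2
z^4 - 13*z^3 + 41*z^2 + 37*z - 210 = (z - 7)*(z - 5)*(z - 3)*(z + 2)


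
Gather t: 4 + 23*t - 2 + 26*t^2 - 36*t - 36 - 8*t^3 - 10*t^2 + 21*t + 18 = -8*t^3 + 16*t^2 + 8*t - 16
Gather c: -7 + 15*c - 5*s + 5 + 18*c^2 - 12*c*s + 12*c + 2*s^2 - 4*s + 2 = 18*c^2 + c*(27 - 12*s) + 2*s^2 - 9*s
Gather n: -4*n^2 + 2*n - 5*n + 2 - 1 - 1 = -4*n^2 - 3*n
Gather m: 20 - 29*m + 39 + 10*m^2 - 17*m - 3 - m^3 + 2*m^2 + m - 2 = -m^3 + 12*m^2 - 45*m + 54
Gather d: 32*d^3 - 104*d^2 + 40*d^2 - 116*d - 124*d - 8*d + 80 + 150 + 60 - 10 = 32*d^3 - 64*d^2 - 248*d + 280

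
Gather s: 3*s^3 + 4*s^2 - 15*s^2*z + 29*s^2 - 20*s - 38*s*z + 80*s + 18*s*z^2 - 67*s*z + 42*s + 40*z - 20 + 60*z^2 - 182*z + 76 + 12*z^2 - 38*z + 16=3*s^3 + s^2*(33 - 15*z) + s*(18*z^2 - 105*z + 102) + 72*z^2 - 180*z + 72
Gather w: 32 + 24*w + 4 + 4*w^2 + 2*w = 4*w^2 + 26*w + 36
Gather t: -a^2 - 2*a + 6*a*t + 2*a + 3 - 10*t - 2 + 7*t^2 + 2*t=-a^2 + 7*t^2 + t*(6*a - 8) + 1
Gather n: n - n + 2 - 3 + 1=0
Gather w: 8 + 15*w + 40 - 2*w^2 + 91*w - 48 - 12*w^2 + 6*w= -14*w^2 + 112*w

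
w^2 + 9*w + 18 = (w + 3)*(w + 6)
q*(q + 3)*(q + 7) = q^3 + 10*q^2 + 21*q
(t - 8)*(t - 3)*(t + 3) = t^3 - 8*t^2 - 9*t + 72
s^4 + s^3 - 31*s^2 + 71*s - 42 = (s - 3)*(s - 2)*(s - 1)*(s + 7)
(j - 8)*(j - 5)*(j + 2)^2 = j^4 - 9*j^3 - 8*j^2 + 108*j + 160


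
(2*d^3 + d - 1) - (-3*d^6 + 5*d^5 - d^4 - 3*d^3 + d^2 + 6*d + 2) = 3*d^6 - 5*d^5 + d^4 + 5*d^3 - d^2 - 5*d - 3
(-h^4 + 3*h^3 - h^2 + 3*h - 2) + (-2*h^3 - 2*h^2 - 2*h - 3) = -h^4 + h^3 - 3*h^2 + h - 5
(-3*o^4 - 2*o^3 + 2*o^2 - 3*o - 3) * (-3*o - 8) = 9*o^5 + 30*o^4 + 10*o^3 - 7*o^2 + 33*o + 24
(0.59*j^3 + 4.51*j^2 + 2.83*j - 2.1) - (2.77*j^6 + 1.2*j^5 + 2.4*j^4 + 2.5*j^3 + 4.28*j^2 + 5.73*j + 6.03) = -2.77*j^6 - 1.2*j^5 - 2.4*j^4 - 1.91*j^3 + 0.23*j^2 - 2.9*j - 8.13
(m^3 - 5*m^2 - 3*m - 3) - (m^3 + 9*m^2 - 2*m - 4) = -14*m^2 - m + 1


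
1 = 1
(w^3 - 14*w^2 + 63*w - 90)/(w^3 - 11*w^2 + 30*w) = (w - 3)/w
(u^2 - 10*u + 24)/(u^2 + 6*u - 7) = (u^2 - 10*u + 24)/(u^2 + 6*u - 7)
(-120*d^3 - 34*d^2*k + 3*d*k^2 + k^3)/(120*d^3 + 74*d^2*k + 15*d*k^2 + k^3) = (-6*d + k)/(6*d + k)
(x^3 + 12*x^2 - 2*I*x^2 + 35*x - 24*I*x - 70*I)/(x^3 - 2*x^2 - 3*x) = (x^3 + 2*x^2*(6 - I) + x*(35 - 24*I) - 70*I)/(x*(x^2 - 2*x - 3))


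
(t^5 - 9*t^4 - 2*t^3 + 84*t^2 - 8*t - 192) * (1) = t^5 - 9*t^4 - 2*t^3 + 84*t^2 - 8*t - 192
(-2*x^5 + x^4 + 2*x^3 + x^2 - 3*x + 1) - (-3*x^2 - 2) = -2*x^5 + x^4 + 2*x^3 + 4*x^2 - 3*x + 3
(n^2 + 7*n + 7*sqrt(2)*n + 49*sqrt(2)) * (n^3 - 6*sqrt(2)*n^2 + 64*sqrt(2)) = n^5 + sqrt(2)*n^4 + 7*n^4 - 84*n^3 + 7*sqrt(2)*n^3 - 588*n^2 + 64*sqrt(2)*n^2 + 448*sqrt(2)*n + 896*n + 6272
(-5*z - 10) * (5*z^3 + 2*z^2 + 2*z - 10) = -25*z^4 - 60*z^3 - 30*z^2 + 30*z + 100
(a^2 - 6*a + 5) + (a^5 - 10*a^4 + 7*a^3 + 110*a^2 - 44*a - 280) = a^5 - 10*a^4 + 7*a^3 + 111*a^2 - 50*a - 275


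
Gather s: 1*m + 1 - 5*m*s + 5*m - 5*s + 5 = 6*m + s*(-5*m - 5) + 6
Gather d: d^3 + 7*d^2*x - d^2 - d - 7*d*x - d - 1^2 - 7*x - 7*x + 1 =d^3 + d^2*(7*x - 1) + d*(-7*x - 2) - 14*x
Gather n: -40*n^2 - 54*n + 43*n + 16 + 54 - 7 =-40*n^2 - 11*n + 63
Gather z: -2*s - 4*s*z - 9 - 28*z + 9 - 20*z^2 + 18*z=-2*s - 20*z^2 + z*(-4*s - 10)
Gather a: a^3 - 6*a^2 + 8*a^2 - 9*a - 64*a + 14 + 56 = a^3 + 2*a^2 - 73*a + 70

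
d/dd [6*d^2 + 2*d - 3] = 12*d + 2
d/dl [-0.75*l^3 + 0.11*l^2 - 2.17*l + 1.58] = -2.25*l^2 + 0.22*l - 2.17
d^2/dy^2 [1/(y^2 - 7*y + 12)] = 2*(-y^2 + 7*y + (2*y - 7)^2 - 12)/(y^2 - 7*y + 12)^3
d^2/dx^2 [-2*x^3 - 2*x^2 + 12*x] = -12*x - 4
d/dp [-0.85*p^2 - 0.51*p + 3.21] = -1.7*p - 0.51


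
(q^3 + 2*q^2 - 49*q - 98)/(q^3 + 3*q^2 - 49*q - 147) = (q + 2)/(q + 3)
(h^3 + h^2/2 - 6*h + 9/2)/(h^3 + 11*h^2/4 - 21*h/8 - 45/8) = 4*(h - 1)/(4*h + 5)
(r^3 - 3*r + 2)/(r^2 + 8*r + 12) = (r^2 - 2*r + 1)/(r + 6)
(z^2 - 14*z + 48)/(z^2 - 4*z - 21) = (-z^2 + 14*z - 48)/(-z^2 + 4*z + 21)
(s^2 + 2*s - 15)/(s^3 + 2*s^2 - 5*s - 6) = (s^2 + 2*s - 15)/(s^3 + 2*s^2 - 5*s - 6)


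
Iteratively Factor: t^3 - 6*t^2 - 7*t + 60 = (t + 3)*(t^2 - 9*t + 20) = (t - 5)*(t + 3)*(t - 4)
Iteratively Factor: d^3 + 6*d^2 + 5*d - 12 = (d + 4)*(d^2 + 2*d - 3) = (d + 3)*(d + 4)*(d - 1)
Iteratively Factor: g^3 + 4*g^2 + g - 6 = (g + 2)*(g^2 + 2*g - 3) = (g + 2)*(g + 3)*(g - 1)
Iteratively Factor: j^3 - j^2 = (j)*(j^2 - j) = j^2*(j - 1)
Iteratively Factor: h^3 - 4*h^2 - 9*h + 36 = (h - 4)*(h^2 - 9) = (h - 4)*(h + 3)*(h - 3)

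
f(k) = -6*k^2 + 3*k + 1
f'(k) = 3 - 12*k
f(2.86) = -39.50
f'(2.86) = -31.32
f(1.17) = -3.70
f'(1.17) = -11.04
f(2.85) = -39.18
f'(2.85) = -31.20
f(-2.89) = -57.78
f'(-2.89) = 37.68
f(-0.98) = -7.70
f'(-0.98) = 14.76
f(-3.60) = -87.56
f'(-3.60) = 46.20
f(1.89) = -14.76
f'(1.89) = -19.68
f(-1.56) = -18.28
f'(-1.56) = 21.72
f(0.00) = 1.00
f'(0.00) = 3.00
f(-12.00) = -899.00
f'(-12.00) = 147.00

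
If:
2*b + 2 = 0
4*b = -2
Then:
No Solution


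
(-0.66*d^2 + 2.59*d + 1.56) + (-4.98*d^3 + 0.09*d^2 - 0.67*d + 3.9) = -4.98*d^3 - 0.57*d^2 + 1.92*d + 5.46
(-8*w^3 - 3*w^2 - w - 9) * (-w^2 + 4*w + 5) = 8*w^5 - 29*w^4 - 51*w^3 - 10*w^2 - 41*w - 45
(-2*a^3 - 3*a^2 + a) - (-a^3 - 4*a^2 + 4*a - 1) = -a^3 + a^2 - 3*a + 1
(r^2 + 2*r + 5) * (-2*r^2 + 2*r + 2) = -2*r^4 - 2*r^3 - 4*r^2 + 14*r + 10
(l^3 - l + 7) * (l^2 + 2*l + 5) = l^5 + 2*l^4 + 4*l^3 + 5*l^2 + 9*l + 35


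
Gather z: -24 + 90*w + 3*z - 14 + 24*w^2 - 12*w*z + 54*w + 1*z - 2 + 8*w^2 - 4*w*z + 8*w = 32*w^2 + 152*w + z*(4 - 16*w) - 40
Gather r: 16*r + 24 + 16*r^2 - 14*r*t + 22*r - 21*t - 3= 16*r^2 + r*(38 - 14*t) - 21*t + 21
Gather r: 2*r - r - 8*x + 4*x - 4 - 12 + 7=r - 4*x - 9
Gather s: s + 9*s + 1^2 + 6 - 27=10*s - 20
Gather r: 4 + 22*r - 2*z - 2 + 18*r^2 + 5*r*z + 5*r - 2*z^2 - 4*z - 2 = 18*r^2 + r*(5*z + 27) - 2*z^2 - 6*z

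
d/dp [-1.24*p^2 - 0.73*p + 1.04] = -2.48*p - 0.73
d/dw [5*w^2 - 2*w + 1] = 10*w - 2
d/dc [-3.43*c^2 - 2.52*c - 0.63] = -6.86*c - 2.52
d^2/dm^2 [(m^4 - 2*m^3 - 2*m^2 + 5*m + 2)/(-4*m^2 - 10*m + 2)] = (-4*m^6 - 30*m^5 - 69*m^4 + 54*m^3 - 48*m^2 - 84*m - 77)/(8*m^6 + 60*m^5 + 138*m^4 + 65*m^3 - 69*m^2 + 15*m - 1)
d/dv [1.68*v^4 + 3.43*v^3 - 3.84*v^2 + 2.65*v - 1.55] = 6.72*v^3 + 10.29*v^2 - 7.68*v + 2.65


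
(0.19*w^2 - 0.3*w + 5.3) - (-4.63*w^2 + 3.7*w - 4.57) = 4.82*w^2 - 4.0*w + 9.87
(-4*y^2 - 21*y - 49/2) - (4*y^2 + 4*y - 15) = -8*y^2 - 25*y - 19/2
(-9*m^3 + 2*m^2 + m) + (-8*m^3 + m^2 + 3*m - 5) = -17*m^3 + 3*m^2 + 4*m - 5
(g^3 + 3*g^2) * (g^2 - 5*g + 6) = g^5 - 2*g^4 - 9*g^3 + 18*g^2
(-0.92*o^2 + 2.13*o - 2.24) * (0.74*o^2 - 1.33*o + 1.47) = -0.6808*o^4 + 2.7998*o^3 - 5.8429*o^2 + 6.1103*o - 3.2928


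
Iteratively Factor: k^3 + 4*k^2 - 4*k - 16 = (k + 2)*(k^2 + 2*k - 8) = (k + 2)*(k + 4)*(k - 2)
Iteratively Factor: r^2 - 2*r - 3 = (r + 1)*(r - 3)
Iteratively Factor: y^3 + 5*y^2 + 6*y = (y)*(y^2 + 5*y + 6) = y*(y + 3)*(y + 2)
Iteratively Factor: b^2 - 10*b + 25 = (b - 5)*(b - 5)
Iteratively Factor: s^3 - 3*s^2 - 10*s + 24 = (s - 2)*(s^2 - s - 12) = (s - 4)*(s - 2)*(s + 3)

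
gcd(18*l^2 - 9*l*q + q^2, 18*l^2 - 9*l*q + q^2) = 18*l^2 - 9*l*q + q^2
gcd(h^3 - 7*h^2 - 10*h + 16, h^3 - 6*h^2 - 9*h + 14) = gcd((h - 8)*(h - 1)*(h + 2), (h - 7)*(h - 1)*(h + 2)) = h^2 + h - 2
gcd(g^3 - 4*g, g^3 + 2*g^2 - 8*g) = g^2 - 2*g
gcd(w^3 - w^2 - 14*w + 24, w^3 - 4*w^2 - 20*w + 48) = w^2 + 2*w - 8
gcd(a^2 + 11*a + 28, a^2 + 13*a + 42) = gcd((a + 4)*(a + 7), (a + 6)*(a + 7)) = a + 7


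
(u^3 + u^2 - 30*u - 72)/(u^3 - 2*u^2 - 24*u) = (u + 3)/u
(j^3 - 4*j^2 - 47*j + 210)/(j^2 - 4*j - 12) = (j^2 + 2*j - 35)/(j + 2)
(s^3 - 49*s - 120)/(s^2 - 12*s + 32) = (s^2 + 8*s + 15)/(s - 4)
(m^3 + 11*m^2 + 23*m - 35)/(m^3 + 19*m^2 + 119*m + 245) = (m - 1)/(m + 7)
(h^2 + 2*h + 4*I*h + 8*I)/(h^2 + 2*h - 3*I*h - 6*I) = (h + 4*I)/(h - 3*I)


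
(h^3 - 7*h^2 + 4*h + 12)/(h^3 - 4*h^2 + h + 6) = (h - 6)/(h - 3)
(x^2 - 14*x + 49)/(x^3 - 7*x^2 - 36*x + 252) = (x - 7)/(x^2 - 36)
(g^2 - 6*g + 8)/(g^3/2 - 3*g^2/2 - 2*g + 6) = 2*(g - 4)/(g^2 - g - 6)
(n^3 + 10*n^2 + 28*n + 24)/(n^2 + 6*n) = n + 4 + 4/n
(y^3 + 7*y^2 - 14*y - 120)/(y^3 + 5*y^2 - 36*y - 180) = (y - 4)/(y - 6)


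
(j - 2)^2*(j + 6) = j^3 + 2*j^2 - 20*j + 24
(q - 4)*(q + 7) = q^2 + 3*q - 28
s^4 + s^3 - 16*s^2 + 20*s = s*(s - 2)^2*(s + 5)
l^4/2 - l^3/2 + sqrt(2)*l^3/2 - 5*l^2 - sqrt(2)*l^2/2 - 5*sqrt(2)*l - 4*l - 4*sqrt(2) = (l/2 + 1)*(l - 4)*(l + 1)*(l + sqrt(2))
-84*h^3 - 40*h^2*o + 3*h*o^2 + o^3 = (-6*h + o)*(2*h + o)*(7*h + o)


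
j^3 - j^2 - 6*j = j*(j - 3)*(j + 2)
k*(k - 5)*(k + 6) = k^3 + k^2 - 30*k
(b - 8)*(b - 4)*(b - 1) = b^3 - 13*b^2 + 44*b - 32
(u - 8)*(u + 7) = u^2 - u - 56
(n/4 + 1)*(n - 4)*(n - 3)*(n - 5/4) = n^4/4 - 17*n^3/16 - 49*n^2/16 + 17*n - 15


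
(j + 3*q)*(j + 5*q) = j^2 + 8*j*q + 15*q^2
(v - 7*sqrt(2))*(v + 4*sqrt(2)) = v^2 - 3*sqrt(2)*v - 56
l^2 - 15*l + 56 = (l - 8)*(l - 7)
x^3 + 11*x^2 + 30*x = x*(x + 5)*(x + 6)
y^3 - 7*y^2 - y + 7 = (y - 7)*(y - 1)*(y + 1)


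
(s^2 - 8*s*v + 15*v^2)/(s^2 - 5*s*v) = (s - 3*v)/s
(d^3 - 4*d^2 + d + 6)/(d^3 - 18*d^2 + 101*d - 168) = (d^2 - d - 2)/(d^2 - 15*d + 56)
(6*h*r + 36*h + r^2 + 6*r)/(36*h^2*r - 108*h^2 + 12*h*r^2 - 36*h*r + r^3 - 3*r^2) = (r + 6)/(6*h*r - 18*h + r^2 - 3*r)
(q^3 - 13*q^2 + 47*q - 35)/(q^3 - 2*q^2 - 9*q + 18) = (q^3 - 13*q^2 + 47*q - 35)/(q^3 - 2*q^2 - 9*q + 18)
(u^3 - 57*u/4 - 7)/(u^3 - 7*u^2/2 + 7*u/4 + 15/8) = 2*(2*u^2 - u - 28)/(4*u^2 - 16*u + 15)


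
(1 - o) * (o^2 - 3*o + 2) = -o^3 + 4*o^2 - 5*o + 2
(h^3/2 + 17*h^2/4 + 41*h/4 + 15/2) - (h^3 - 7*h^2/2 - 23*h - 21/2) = -h^3/2 + 31*h^2/4 + 133*h/4 + 18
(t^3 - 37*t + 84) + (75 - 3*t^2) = t^3 - 3*t^2 - 37*t + 159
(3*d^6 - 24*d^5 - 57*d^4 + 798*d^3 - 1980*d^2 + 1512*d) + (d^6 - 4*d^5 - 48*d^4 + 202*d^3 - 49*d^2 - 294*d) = 4*d^6 - 28*d^5 - 105*d^4 + 1000*d^3 - 2029*d^2 + 1218*d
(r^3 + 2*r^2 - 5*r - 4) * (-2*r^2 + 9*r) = -2*r^5 + 5*r^4 + 28*r^3 - 37*r^2 - 36*r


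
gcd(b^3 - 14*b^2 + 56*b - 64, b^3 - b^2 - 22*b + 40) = b^2 - 6*b + 8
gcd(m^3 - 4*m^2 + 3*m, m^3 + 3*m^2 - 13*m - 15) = m - 3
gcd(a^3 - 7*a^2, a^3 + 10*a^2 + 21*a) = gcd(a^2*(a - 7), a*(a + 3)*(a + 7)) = a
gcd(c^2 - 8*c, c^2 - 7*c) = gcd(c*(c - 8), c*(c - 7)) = c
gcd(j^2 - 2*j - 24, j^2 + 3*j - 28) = 1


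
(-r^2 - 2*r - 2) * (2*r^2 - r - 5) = -2*r^4 - 3*r^3 + 3*r^2 + 12*r + 10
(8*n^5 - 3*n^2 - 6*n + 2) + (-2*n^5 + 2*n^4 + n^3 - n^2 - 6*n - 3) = 6*n^5 + 2*n^4 + n^3 - 4*n^2 - 12*n - 1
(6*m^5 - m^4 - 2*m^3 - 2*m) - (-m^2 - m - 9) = 6*m^5 - m^4 - 2*m^3 + m^2 - m + 9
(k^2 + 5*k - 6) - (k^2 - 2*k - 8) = 7*k + 2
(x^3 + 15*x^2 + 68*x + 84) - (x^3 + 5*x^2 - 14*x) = 10*x^2 + 82*x + 84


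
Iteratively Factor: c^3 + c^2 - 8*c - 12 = (c - 3)*(c^2 + 4*c + 4) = (c - 3)*(c + 2)*(c + 2)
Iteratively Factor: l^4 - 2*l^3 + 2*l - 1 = (l - 1)*(l^3 - l^2 - l + 1) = (l - 1)^2*(l^2 - 1) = (l - 1)^3*(l + 1)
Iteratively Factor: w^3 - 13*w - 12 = (w - 4)*(w^2 + 4*w + 3) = (w - 4)*(w + 3)*(w + 1)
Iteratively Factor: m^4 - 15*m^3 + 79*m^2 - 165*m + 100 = (m - 5)*(m^3 - 10*m^2 + 29*m - 20) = (m - 5)*(m - 4)*(m^2 - 6*m + 5) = (m - 5)*(m - 4)*(m - 1)*(m - 5)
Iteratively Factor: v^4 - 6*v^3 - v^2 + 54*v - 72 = (v - 2)*(v^3 - 4*v^2 - 9*v + 36) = (v - 3)*(v - 2)*(v^2 - v - 12) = (v - 4)*(v - 3)*(v - 2)*(v + 3)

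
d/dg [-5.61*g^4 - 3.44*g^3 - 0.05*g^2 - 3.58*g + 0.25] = -22.44*g^3 - 10.32*g^2 - 0.1*g - 3.58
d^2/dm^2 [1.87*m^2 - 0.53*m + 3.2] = 3.74000000000000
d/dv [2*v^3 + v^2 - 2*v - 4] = 6*v^2 + 2*v - 2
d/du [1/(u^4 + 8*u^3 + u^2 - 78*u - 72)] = 2*(-2*u^3 - 12*u^2 - u + 39)/(u^4 + 8*u^3 + u^2 - 78*u - 72)^2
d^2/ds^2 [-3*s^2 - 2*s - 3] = -6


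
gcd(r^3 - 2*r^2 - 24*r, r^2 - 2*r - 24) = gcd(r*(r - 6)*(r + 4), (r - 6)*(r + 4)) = r^2 - 2*r - 24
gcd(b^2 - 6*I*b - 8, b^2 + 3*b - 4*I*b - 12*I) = b - 4*I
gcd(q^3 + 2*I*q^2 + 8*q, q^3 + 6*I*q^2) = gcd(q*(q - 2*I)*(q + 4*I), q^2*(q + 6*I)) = q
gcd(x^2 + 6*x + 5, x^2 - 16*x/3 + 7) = 1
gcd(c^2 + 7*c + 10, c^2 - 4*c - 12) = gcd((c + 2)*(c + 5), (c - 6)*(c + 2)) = c + 2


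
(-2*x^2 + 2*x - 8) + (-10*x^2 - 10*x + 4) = -12*x^2 - 8*x - 4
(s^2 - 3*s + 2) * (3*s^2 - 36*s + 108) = 3*s^4 - 45*s^3 + 222*s^2 - 396*s + 216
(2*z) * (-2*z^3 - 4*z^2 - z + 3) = -4*z^4 - 8*z^3 - 2*z^2 + 6*z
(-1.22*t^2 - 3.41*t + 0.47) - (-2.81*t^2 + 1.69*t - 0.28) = 1.59*t^2 - 5.1*t + 0.75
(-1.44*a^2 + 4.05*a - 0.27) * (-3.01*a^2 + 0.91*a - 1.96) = 4.3344*a^4 - 13.5009*a^3 + 7.3206*a^2 - 8.1837*a + 0.5292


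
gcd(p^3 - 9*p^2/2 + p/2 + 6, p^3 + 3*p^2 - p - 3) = p + 1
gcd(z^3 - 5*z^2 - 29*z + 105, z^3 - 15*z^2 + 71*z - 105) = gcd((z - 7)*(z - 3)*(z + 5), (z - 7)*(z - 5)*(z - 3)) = z^2 - 10*z + 21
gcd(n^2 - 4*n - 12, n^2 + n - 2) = n + 2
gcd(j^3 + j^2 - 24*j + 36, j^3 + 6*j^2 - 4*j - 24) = j^2 + 4*j - 12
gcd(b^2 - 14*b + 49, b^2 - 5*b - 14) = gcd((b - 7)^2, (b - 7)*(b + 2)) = b - 7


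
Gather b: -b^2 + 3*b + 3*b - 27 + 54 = -b^2 + 6*b + 27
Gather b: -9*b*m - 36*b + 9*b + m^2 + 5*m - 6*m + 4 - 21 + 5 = b*(-9*m - 27) + m^2 - m - 12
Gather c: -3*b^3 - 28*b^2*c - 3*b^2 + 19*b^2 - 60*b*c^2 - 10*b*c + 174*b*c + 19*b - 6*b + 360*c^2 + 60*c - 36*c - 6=-3*b^3 + 16*b^2 + 13*b + c^2*(360 - 60*b) + c*(-28*b^2 + 164*b + 24) - 6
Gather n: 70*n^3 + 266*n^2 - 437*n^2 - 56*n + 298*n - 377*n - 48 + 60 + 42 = 70*n^3 - 171*n^2 - 135*n + 54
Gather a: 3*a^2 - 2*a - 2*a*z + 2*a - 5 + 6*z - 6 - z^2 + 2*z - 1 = 3*a^2 - 2*a*z - z^2 + 8*z - 12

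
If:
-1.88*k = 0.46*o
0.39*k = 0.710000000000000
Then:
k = 1.82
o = -7.44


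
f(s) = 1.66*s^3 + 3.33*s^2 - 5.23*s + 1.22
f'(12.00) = 791.81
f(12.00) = 3286.46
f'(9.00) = 458.09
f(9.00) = 1434.02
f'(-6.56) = 165.39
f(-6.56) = -289.79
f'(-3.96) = 46.49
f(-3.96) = -28.93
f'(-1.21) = -6.00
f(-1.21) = 9.48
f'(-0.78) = -7.39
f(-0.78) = 6.54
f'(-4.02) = 48.48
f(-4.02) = -31.78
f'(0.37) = -2.08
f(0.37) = -0.18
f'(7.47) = 322.41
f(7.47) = 839.91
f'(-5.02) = 86.83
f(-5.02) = -98.61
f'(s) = 4.98*s^2 + 6.66*s - 5.23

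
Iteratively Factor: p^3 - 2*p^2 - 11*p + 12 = (p - 4)*(p^2 + 2*p - 3) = (p - 4)*(p - 1)*(p + 3)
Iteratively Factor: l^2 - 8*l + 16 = (l - 4)*(l - 4)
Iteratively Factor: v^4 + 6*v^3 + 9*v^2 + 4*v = (v + 4)*(v^3 + 2*v^2 + v) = (v + 1)*(v + 4)*(v^2 + v) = v*(v + 1)*(v + 4)*(v + 1)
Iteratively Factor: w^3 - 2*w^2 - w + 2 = (w - 2)*(w^2 - 1) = (w - 2)*(w + 1)*(w - 1)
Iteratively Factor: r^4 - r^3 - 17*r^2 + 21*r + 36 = (r + 4)*(r^3 - 5*r^2 + 3*r + 9) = (r + 1)*(r + 4)*(r^2 - 6*r + 9) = (r - 3)*(r + 1)*(r + 4)*(r - 3)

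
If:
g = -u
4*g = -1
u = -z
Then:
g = -1/4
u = 1/4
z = -1/4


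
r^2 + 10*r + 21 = (r + 3)*(r + 7)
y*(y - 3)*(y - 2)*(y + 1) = y^4 - 4*y^3 + y^2 + 6*y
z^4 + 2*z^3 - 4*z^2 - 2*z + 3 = (z - 1)^2*(z + 1)*(z + 3)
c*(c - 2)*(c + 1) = c^3 - c^2 - 2*c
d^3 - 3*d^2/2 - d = d*(d - 2)*(d + 1/2)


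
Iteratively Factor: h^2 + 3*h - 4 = (h + 4)*(h - 1)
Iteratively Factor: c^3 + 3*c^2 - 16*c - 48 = (c + 4)*(c^2 - c - 12) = (c - 4)*(c + 4)*(c + 3)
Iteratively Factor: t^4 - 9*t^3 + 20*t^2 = (t - 4)*(t^3 - 5*t^2) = t*(t - 4)*(t^2 - 5*t) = t*(t - 5)*(t - 4)*(t)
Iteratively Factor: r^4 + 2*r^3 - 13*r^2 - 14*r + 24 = (r - 1)*(r^3 + 3*r^2 - 10*r - 24) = (r - 1)*(r + 2)*(r^2 + r - 12) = (r - 3)*(r - 1)*(r + 2)*(r + 4)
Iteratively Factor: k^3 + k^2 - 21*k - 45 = (k + 3)*(k^2 - 2*k - 15) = (k + 3)^2*(k - 5)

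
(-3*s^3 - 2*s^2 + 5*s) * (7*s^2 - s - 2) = -21*s^5 - 11*s^4 + 43*s^3 - s^2 - 10*s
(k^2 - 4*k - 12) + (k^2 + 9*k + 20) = 2*k^2 + 5*k + 8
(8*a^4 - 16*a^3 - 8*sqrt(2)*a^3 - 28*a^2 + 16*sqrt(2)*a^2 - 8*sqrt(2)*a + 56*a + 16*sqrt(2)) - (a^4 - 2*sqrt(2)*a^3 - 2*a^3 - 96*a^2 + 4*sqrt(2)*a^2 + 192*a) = 7*a^4 - 14*a^3 - 6*sqrt(2)*a^3 + 12*sqrt(2)*a^2 + 68*a^2 - 136*a - 8*sqrt(2)*a + 16*sqrt(2)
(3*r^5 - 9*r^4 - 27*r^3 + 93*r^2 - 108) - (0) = 3*r^5 - 9*r^4 - 27*r^3 + 93*r^2 - 108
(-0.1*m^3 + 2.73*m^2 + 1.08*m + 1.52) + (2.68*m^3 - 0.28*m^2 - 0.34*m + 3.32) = 2.58*m^3 + 2.45*m^2 + 0.74*m + 4.84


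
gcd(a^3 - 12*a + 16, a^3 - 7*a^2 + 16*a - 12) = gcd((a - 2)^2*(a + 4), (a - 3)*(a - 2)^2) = a^2 - 4*a + 4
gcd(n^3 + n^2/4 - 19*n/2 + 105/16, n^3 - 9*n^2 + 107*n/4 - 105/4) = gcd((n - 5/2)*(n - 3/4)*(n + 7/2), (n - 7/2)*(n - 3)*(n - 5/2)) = n - 5/2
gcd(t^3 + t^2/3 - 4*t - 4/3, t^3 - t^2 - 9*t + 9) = 1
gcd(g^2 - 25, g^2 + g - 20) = g + 5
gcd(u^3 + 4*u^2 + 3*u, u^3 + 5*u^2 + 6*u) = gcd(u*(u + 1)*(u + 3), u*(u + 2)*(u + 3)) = u^2 + 3*u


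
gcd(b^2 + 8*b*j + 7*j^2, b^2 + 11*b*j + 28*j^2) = b + 7*j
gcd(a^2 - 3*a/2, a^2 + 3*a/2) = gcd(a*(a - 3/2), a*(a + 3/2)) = a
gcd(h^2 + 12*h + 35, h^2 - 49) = h + 7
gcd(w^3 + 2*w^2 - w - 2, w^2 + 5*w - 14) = 1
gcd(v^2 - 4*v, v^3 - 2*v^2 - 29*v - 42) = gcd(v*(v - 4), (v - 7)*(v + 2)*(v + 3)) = 1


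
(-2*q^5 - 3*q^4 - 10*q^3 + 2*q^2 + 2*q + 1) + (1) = -2*q^5 - 3*q^4 - 10*q^3 + 2*q^2 + 2*q + 2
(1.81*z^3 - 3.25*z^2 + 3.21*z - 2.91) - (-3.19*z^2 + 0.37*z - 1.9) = 1.81*z^3 - 0.0600000000000001*z^2 + 2.84*z - 1.01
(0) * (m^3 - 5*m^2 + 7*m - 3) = 0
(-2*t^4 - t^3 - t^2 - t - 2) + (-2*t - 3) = -2*t^4 - t^3 - t^2 - 3*t - 5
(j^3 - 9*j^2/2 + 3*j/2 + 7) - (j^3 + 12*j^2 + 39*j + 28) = -33*j^2/2 - 75*j/2 - 21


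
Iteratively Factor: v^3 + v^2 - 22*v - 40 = (v + 2)*(v^2 - v - 20) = (v - 5)*(v + 2)*(v + 4)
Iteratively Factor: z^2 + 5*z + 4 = (z + 4)*(z + 1)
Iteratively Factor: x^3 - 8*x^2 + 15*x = (x - 3)*(x^2 - 5*x) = (x - 5)*(x - 3)*(x)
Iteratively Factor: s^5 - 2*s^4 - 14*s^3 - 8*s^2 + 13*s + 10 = (s + 1)*(s^4 - 3*s^3 - 11*s^2 + 3*s + 10) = (s + 1)*(s + 2)*(s^3 - 5*s^2 - s + 5) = (s - 5)*(s + 1)*(s + 2)*(s^2 - 1) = (s - 5)*(s + 1)^2*(s + 2)*(s - 1)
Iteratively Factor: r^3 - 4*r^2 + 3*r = (r)*(r^2 - 4*r + 3) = r*(r - 1)*(r - 3)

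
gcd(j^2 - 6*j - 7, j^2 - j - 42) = j - 7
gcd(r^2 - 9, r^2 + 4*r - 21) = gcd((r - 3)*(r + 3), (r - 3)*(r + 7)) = r - 3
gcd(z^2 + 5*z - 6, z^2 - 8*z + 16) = 1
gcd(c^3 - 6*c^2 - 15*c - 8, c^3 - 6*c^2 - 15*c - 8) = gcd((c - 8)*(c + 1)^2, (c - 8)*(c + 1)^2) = c^3 - 6*c^2 - 15*c - 8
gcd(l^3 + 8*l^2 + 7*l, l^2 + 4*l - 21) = l + 7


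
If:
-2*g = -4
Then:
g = 2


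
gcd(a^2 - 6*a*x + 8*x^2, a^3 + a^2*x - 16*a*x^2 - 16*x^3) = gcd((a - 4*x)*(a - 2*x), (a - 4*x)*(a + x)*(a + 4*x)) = -a + 4*x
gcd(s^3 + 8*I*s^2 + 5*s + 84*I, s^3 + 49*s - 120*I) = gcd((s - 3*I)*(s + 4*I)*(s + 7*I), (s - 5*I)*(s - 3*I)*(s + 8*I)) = s - 3*I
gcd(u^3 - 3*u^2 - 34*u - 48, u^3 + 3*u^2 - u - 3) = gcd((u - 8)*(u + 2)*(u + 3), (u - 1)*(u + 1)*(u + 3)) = u + 3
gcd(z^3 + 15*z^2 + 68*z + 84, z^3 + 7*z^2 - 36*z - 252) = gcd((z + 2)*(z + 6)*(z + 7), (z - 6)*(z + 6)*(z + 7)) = z^2 + 13*z + 42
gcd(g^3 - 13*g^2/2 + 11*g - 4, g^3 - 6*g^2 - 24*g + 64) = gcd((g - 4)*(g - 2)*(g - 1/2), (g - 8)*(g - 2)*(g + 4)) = g - 2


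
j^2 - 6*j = j*(j - 6)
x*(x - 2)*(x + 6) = x^3 + 4*x^2 - 12*x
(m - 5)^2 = m^2 - 10*m + 25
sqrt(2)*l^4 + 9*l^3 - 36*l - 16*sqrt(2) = (l - 2)*(l + 2)*(l + 4*sqrt(2))*(sqrt(2)*l + 1)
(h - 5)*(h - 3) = h^2 - 8*h + 15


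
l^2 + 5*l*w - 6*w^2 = (l - w)*(l + 6*w)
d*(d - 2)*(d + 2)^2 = d^4 + 2*d^3 - 4*d^2 - 8*d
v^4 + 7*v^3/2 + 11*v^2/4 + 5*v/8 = v*(v + 1/2)^2*(v + 5/2)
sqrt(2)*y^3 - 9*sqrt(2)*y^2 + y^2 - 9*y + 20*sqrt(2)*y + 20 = (y - 5)*(y - 4)*(sqrt(2)*y + 1)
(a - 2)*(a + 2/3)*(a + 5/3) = a^3 + a^2/3 - 32*a/9 - 20/9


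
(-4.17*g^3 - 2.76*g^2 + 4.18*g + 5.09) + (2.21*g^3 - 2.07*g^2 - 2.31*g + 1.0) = -1.96*g^3 - 4.83*g^2 + 1.87*g + 6.09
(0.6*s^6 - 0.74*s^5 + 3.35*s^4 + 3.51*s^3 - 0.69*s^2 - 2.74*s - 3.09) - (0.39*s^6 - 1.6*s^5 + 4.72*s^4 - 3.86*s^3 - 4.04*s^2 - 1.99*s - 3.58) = 0.21*s^6 + 0.86*s^5 - 1.37*s^4 + 7.37*s^3 + 3.35*s^2 - 0.75*s + 0.49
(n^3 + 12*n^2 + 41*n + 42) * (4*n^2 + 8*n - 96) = 4*n^5 + 56*n^4 + 164*n^3 - 656*n^2 - 3600*n - 4032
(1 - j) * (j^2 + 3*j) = -j^3 - 2*j^2 + 3*j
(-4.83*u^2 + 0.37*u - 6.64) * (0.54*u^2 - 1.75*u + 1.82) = -2.6082*u^4 + 8.6523*u^3 - 13.0237*u^2 + 12.2934*u - 12.0848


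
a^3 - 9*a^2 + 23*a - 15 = (a - 5)*(a - 3)*(a - 1)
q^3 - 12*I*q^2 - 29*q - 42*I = (q - 7*I)*(q - 6*I)*(q + I)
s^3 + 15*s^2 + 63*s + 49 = (s + 1)*(s + 7)^2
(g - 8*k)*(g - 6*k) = g^2 - 14*g*k + 48*k^2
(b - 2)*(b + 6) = b^2 + 4*b - 12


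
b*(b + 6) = b^2 + 6*b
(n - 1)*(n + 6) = n^2 + 5*n - 6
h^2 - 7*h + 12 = (h - 4)*(h - 3)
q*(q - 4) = q^2 - 4*q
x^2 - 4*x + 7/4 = (x - 7/2)*(x - 1/2)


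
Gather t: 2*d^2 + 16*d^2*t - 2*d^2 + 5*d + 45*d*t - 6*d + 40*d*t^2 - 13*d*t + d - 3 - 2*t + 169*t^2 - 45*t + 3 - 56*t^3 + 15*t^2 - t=-56*t^3 + t^2*(40*d + 184) + t*(16*d^2 + 32*d - 48)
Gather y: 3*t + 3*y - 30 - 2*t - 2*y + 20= t + y - 10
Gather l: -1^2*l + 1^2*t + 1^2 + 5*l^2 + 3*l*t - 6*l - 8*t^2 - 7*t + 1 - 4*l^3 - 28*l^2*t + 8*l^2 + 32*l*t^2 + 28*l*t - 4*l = -4*l^3 + l^2*(13 - 28*t) + l*(32*t^2 + 31*t - 11) - 8*t^2 - 6*t + 2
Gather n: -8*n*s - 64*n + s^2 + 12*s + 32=n*(-8*s - 64) + s^2 + 12*s + 32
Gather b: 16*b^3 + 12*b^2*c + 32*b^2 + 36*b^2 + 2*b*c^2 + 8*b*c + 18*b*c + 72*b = 16*b^3 + b^2*(12*c + 68) + b*(2*c^2 + 26*c + 72)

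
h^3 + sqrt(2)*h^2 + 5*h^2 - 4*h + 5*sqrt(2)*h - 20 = (h + 5)*(h - sqrt(2))*(h + 2*sqrt(2))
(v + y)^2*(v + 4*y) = v^3 + 6*v^2*y + 9*v*y^2 + 4*y^3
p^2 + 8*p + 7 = (p + 1)*(p + 7)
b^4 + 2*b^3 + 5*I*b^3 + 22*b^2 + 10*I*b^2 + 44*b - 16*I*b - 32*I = (b + 2)*(b - 2*I)*(b - I)*(b + 8*I)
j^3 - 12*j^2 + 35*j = j*(j - 7)*(j - 5)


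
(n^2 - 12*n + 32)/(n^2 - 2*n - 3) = (-n^2 + 12*n - 32)/(-n^2 + 2*n + 3)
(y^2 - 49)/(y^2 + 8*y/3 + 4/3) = 3*(y^2 - 49)/(3*y^2 + 8*y + 4)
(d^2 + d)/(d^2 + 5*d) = (d + 1)/(d + 5)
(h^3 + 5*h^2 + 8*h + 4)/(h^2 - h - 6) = (h^2 + 3*h + 2)/(h - 3)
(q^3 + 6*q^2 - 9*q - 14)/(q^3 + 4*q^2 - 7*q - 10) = (q + 7)/(q + 5)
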